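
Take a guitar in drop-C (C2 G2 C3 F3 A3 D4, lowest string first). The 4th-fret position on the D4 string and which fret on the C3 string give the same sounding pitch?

Fret 4 on D4 is MIDI 62 + 4 = 66 (F#4). On the C3 string (open MIDI 48), that pitch is 66 − 48 = fret 18.

18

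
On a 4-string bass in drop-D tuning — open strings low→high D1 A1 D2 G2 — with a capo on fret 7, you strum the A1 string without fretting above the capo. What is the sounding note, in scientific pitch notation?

E2

The capo raises the open A1 by 7 semitones to E2; fretting 0 more gives A1 + 7 + 0 = A1 + 7 semitones = E2.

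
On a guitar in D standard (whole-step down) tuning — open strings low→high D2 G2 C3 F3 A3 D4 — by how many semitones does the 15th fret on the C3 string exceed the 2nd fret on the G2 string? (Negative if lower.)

C3 at fret 15 → D#4 (MIDI 63); G2 at fret 2 → A2 (MIDI 45).
63 − 45 = 18, so the two pitches are 18 semitones apart.

18 semitones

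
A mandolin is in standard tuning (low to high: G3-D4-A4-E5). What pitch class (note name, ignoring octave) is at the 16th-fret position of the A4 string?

C#

A4 is MIDI 69. Adding 16 gives 85; 85 mod 12 = 1, i.e. C#.
(Equivalently spelled Db.)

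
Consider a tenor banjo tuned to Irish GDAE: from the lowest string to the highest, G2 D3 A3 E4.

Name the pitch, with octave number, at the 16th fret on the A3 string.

C#5

The open A3 string plus 16 semitones: A–A#–B–C–…–B–C–C#.
The walk passes from B into C 2 times, so the octave number goes from 3 to 5.
(Equivalently spelled Db5.)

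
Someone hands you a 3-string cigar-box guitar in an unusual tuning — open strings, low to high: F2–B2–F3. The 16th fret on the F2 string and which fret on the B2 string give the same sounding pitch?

10

F2 at fret 16 is F2 + 16 semitones = A3.
The open B2 string is 6 semitones above the open F2, so the same pitch on the B2 string lies at fret 16 − 6 = 10.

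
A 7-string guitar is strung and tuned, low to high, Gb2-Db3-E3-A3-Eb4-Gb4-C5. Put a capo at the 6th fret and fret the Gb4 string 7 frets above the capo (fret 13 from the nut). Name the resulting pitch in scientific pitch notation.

The capo raises the open Gb4 by 6 semitones to C5; fretting 7 more gives Gb4 + 6 + 7 = Gb4 + 13 semitones = G5.

G5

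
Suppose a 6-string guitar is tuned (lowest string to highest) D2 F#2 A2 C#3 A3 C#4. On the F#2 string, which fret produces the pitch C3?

C3 is 6 semitones above the open F#2 (F#–G–G#–A–A#–B–C), so it sits at fret 6.

6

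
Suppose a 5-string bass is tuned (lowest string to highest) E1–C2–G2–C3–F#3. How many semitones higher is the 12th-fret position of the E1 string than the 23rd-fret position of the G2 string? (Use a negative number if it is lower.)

-26 semitones

E1 at fret 12 → E2 (MIDI 40); G2 at fret 23 → F#4 (MIDI 66).
40 − 66 = -26, so the two pitches are 26 semitones apart.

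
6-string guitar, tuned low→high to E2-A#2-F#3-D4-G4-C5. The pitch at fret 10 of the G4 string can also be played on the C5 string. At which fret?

5

Fret 10 on G4 is MIDI 67 + 10 = 77 (F5). On the C5 string (open MIDI 72), that pitch is 77 − 72 = fret 5.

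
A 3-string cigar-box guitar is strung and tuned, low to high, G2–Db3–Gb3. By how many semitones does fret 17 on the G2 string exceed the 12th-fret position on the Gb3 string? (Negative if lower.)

-6 semitones

G2 at fret 17 → C4 (MIDI 60); Gb3 at fret 12 → Gb4 (MIDI 66).
60 − 66 = -6, so the two pitches are 6 semitones apart.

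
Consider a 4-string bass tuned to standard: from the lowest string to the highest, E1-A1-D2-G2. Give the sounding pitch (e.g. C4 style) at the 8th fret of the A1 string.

The open A1 string plus 8 semitones: A–A#–B–C–C#–D–D#–E–F.
The walk passes from B into C once, so the octave number goes from 1 to 2.

F2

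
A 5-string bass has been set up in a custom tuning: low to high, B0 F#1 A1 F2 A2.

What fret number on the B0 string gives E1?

5

E1 is 5 semitones above the open B0 (B–C–C#–D–D#–E), so it sits at fret 5.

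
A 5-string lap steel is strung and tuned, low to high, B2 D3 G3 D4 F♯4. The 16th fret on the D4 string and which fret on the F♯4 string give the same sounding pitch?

D4 at fret 16 is D4 + 16 semitones = F♯5.
The open F♯4 string is 4 semitones above the open D4, so the same pitch on the F♯4 string lies at fret 16 − 4 = 12.

12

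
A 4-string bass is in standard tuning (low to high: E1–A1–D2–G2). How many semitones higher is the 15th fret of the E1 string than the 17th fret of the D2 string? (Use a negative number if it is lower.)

-12 semitones

E1 at fret 15 → G2 (MIDI 43); D2 at fret 17 → G3 (MIDI 55).
43 − 55 = -12, so the two pitches are 12 semitones apart.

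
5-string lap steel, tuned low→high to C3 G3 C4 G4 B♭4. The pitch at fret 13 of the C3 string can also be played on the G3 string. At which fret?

C3 at fret 13 is C3 + 13 semitones = D♭4.
The open G3 string is 7 semitones above the open C3, so the same pitch on the G3 string lies at fret 13 − 7 = 6.

6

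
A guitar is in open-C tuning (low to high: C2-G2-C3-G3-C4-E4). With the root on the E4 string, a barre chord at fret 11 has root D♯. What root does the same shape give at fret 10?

D

Moving from fret 11 to fret 10 shifts the root by -1 semitone.
D♯ down 1 semitone is D.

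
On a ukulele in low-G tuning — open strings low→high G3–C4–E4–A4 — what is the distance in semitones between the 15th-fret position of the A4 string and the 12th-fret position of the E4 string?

A4 at fret 15 → C6 (MIDI 84); E4 at fret 12 → E5 (MIDI 76).
84 − 76 = 8, so the two pitches are 8 semitones apart, with C6 the higher.

8 semitones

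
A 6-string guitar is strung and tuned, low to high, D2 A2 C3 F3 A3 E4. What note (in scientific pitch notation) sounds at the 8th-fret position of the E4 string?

Each fret is one semitone, so E4 + 8 = C5.

C5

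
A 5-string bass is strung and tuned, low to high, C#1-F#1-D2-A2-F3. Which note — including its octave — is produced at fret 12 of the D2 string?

D3

D2 is MIDI 38. Adding 12 gives 50, which is D3.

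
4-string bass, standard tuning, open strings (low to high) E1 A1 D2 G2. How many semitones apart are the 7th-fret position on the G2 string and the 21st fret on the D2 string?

G2 at fret 7 → D3 (MIDI 50); D2 at fret 21 → B3 (MIDI 59).
50 − 59 = -9, so the two pitches are 9 semitones apart, with B3 the higher.

9 semitones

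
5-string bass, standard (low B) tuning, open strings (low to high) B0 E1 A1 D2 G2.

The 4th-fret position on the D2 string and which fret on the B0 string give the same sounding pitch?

19

D2 at fret 4 is D2 + 4 semitones = F#2.
The open B0 string is 15 semitones below the open D2, so the same pitch on the B0 string lies at fret 4 + 15 = 19.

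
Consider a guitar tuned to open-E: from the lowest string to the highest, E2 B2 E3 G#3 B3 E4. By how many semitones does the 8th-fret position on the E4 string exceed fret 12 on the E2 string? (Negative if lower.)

20 semitones

E4 at fret 8 → C5 (MIDI 72); E2 at fret 12 → E3 (MIDI 52).
72 − 52 = 20, so the two pitches are 20 semitones apart.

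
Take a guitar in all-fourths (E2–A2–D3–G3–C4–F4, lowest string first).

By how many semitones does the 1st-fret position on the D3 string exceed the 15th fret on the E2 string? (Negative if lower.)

D3 at fret 1 → D#3 (MIDI 51); E2 at fret 15 → G3 (MIDI 55).
51 − 55 = -4, so the two pitches are 4 semitones apart.

-4 semitones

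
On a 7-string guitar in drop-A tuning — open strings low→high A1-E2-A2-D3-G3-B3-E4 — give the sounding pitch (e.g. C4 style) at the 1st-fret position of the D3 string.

D#3

D3 is MIDI 50. Adding 1 gives 51, which is D#3.
(Equivalently spelled Eb3.)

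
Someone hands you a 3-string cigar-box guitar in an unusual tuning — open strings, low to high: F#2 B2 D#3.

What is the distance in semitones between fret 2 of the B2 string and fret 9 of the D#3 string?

B2 at fret 2 → C#3 (MIDI 49); D#3 at fret 9 → C4 (MIDI 60).
49 − 60 = -11, so the two pitches are 11 semitones apart, with C4 the higher.

11 semitones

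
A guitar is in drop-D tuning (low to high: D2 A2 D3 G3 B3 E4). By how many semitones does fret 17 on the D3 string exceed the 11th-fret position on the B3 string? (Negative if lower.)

-3 semitones

D3 at fret 17 → G4 (MIDI 67); B3 at fret 11 → A♯4 (MIDI 70).
67 − 70 = -3, so the two pitches are 3 semitones apart.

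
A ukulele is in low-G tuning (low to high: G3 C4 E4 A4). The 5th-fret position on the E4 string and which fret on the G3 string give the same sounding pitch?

14

Fret 5 on E4 is MIDI 64 + 5 = 69 (A4). On the G3 string (open MIDI 55), that pitch is 69 − 55 = fret 14.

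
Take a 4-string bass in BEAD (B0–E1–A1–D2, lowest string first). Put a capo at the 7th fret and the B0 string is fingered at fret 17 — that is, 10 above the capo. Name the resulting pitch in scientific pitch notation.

E2

The capo raises the open B0 by 7 semitones to F#1; fretting 10 more gives B0 + 7 + 10 = B0 + 17 semitones = E2.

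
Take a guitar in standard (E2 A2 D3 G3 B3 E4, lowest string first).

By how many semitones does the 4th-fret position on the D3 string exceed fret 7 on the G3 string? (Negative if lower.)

D3 at fret 4 → F#3 (MIDI 54); G3 at fret 7 → D4 (MIDI 62).
54 − 62 = -8, so the two pitches are 8 semitones apart.

-8 semitones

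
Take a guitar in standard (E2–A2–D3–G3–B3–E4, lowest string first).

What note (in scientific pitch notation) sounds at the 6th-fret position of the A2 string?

The open A2 string plus 6 semitones: A–A#–B–C–C#–D–D#.
The walk passes from B into C once, so the octave number goes from 2 to 3.
(Equivalently spelled Eb3.)

D#3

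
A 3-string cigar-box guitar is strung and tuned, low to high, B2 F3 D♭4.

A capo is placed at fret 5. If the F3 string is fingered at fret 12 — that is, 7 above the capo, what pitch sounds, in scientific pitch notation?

The capo raises the open F3 by 5 semitones to B♭3; fretting 7 more gives F3 + 5 + 7 = F3 + 12 semitones = F4.

F4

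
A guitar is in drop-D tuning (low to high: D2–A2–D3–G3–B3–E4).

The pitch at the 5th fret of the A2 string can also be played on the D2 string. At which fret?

Fret 5 on A2 is MIDI 45 + 5 = 50 (D3). On the D2 string (open MIDI 38), that pitch is 50 − 38 = fret 12.

12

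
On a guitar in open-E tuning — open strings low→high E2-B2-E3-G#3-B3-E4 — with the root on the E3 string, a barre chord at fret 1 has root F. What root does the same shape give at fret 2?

F#

Moving from fret 1 to fret 2 shifts the root by 1 semitone.
F up 1 semitone is F#.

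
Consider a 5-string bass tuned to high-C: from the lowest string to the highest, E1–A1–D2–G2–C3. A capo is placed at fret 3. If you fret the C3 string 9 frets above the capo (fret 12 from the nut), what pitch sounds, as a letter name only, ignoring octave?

The capo raises the open C3 by 3 semitones to D♯3; fretting 9 more gives C3 + 3 + 9 = C3 + 12 semitones, landing on C.

C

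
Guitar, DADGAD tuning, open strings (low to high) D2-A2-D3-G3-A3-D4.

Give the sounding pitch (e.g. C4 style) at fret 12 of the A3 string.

A4

Each fret is one semitone, so A3 + 12 = A4.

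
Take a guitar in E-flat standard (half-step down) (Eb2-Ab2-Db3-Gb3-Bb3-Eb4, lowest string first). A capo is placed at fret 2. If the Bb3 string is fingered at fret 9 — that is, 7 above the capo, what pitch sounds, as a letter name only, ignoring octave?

G

The capo raises the open Bb3 by 2 semitones to C4; fretting 7 more gives Bb3 + 2 + 7 = Bb3 + 9 semitones, landing on G.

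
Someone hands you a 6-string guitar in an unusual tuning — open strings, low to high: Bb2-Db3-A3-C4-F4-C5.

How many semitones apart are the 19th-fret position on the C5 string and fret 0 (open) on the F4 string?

26 semitones

C5 at fret 19 → G6 (MIDI 91); F4 at fret 0 → F4 (MIDI 65).
91 − 65 = 26, so the two pitches are 26 semitones apart, with G6 the higher.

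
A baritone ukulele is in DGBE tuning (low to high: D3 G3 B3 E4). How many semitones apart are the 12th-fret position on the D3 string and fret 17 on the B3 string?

14 semitones

D3 at fret 12 → D4 (MIDI 62); B3 at fret 17 → E5 (MIDI 76).
62 − 76 = -14, so the two pitches are 14 semitones apart, with E5 the higher.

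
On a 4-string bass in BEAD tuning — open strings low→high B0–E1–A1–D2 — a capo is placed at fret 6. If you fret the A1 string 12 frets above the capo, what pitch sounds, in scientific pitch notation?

The capo raises the open A1 by 6 semitones to D#2; fretting 12 more gives A1 + 6 + 12 = A1 + 18 semitones = D#3.

D#3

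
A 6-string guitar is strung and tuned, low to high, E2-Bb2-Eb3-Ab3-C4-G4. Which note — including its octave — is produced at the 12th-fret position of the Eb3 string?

Eb3 is MIDI 51. Adding 12 gives 63, which is Eb4.
(Equivalently spelled D#4.)

Eb4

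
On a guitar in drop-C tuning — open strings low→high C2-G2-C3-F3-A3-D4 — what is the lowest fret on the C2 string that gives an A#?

10

From C2, count semitones up the chromatic scale until reaching A#: C–C#–D–D#–…–G#–A–A# — 10 steps.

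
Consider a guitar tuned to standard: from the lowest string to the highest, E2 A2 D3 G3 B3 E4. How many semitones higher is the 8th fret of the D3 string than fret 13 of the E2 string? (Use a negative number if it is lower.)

D3 at fret 8 → A#3 (MIDI 58); E2 at fret 13 → F3 (MIDI 53).
58 − 53 = 5, so the two pitches are 5 semitones apart.

5 semitones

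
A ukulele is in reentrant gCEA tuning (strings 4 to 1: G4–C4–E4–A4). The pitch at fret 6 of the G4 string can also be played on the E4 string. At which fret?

9

G4 at fret 6 is G4 + 6 semitones = C♯5.
The open E4 string is 3 semitones below the open G4, so the same pitch on the E4 string lies at fret 6 + 3 = 9.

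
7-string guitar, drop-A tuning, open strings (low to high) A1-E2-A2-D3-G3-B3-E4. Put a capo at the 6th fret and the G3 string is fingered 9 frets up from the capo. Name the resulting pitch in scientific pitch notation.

The capo raises the open G3 by 6 semitones to C#4; fretting 9 more gives G3 + 6 + 9 = G3 + 15 semitones = A#4.
(Also written Bb.)

A#4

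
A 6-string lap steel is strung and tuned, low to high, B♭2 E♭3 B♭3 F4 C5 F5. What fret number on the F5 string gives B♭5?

B♭5 is 5 semitones above the open F5 (F–Gb–G–Ab–A–Bb), so it sits at fret 5.

5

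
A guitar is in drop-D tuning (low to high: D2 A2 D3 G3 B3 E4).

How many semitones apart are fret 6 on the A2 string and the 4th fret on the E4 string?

A2 at fret 6 → D♯3 (MIDI 51); E4 at fret 4 → G♯4 (MIDI 68).
51 − 68 = -17, so the two pitches are 17 semitones apart, with G♯4 the higher.

17 semitones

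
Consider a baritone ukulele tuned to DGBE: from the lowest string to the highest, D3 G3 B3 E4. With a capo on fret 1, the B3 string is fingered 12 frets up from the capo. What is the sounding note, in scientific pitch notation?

The capo raises the open B3 by 1 semitone to C4; fretting 12 more gives B3 + 1 + 12 = B3 + 13 semitones = C5.

C5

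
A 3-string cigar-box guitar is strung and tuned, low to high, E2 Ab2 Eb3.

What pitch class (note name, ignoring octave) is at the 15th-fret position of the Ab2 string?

B

Ab2 is MIDI 44. Adding 15 gives 59; 59 mod 12 = 11, i.e. B.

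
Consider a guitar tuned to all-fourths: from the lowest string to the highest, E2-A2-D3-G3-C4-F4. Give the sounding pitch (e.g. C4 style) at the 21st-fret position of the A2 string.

A2 is MIDI 45. Adding 21 gives 66, which is F#4.
(Equivalently spelled Gb4.)

F#4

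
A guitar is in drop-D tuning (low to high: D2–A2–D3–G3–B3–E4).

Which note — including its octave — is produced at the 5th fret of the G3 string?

The open G3 string plus 5 semitones: G–G#–A–A#–B–C.
The walk passes from B into C once, so the octave number goes from 3 to 4.

C4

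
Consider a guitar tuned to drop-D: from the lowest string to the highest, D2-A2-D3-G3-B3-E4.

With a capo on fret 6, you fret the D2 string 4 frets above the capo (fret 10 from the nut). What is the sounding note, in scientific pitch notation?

The capo raises the open D2 by 6 semitones to G#2; fretting 4 more gives D2 + 6 + 4 = D2 + 10 semitones = C3.

C3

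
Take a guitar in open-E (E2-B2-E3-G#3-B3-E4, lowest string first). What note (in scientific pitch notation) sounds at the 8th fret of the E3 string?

The open E3 string plus 8 semitones: E–F–F#–G–G#–A–A#–B–C.
The walk passes from B into C once, so the octave number goes from 3 to 4.

C4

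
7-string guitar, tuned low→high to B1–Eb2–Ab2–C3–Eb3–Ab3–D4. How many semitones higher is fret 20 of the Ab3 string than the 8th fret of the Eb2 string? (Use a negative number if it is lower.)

29 semitones

Ab3 at fret 20 → E5 (MIDI 76); Eb2 at fret 8 → B2 (MIDI 47).
76 − 47 = 29, so the two pitches are 29 semitones apart.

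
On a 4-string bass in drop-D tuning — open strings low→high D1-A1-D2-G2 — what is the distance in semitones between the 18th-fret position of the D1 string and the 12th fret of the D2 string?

6 semitones

D1 at fret 18 → G#2 (MIDI 44); D2 at fret 12 → D3 (MIDI 50).
44 − 50 = -6, so the two pitches are 6 semitones apart, with D3 the higher.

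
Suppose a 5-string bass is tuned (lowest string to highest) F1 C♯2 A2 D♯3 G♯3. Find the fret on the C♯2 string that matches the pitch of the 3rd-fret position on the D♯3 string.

17

D♯3 at fret 3 is D♯3 + 3 semitones = F♯3.
The open C♯2 string is 14 semitones below the open D♯3, so the same pitch on the C♯2 string lies at fret 3 + 14 = 17.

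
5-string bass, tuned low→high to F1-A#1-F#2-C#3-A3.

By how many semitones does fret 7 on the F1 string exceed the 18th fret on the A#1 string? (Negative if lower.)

F1 at fret 7 → C2 (MIDI 36); A#1 at fret 18 → E3 (MIDI 52).
36 − 52 = -16, so the two pitches are 16 semitones apart.

-16 semitones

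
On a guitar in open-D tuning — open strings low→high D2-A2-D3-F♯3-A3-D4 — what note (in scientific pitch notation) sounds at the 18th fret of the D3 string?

Each fret is one semitone, so D3 + 18 = G♯4.
(Equivalently spelled A♭4.)

G♯4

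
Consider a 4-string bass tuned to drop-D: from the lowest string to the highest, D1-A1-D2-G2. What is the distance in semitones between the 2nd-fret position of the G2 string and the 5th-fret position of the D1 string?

G2 at fret 2 → A2 (MIDI 45); D1 at fret 5 → G1 (MIDI 31).
45 − 31 = 14, so the two pitches are 14 semitones apart, with A2 the higher.

14 semitones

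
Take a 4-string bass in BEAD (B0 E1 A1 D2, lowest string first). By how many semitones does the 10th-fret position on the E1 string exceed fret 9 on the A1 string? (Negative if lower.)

E1 at fret 10 → D2 (MIDI 38); A1 at fret 9 → F♯2 (MIDI 42).
38 − 42 = -4, so the two pitches are 4 semitones apart.

-4 semitones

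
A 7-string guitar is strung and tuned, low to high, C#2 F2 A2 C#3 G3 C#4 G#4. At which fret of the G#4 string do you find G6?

23

G6 is 23 semitones above the open G#4 (G#–A–A#–B–…–F–F#–G), so it sits at fret 23.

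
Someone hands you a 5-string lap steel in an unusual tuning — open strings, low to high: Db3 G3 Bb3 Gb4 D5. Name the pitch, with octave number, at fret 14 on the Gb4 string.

Ab5

The open Gb4 string plus 14 semitones: Gb–G–Ab–A–…–Gb–G–Ab.
The walk passes from B into C once, so the octave number goes from 4 to 5.
(Equivalently spelled G#5.)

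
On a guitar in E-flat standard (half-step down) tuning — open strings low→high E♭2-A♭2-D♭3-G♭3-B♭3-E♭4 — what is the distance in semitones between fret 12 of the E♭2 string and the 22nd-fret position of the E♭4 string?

34 semitones

E♭2 at fret 12 → E♭3 (MIDI 51); E♭4 at fret 22 → D♭6 (MIDI 85).
51 − 85 = -34, so the two pitches are 34 semitones apart, with D♭6 the higher.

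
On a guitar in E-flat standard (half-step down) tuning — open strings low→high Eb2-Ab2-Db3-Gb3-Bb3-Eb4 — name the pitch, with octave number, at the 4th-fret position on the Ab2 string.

The open Ab2 string plus 4 semitones: Ab–A–Bb–B–C.
The walk passes from B into C once, so the octave number goes from 2 to 3.

C3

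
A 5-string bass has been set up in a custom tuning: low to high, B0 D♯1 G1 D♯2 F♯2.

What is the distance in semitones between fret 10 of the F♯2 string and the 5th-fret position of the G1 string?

16 semitones

F♯2 at fret 10 → E3 (MIDI 52); G1 at fret 5 → C2 (MIDI 36).
52 − 36 = 16, so the two pitches are 16 semitones apart, with E3 the higher.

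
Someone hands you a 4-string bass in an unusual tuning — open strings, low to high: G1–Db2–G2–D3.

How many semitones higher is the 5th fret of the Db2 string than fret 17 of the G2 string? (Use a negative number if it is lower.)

-18 semitones

Db2 at fret 5 → Gb2 (MIDI 42); G2 at fret 17 → C4 (MIDI 60).
42 − 60 = -18, so the two pitches are 18 semitones apart.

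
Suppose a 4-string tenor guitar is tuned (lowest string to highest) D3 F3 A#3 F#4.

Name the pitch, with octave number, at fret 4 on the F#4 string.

A#4

F#4 is MIDI 66. Adding 4 gives 70, which is A#4.
(Equivalently spelled Bb4.)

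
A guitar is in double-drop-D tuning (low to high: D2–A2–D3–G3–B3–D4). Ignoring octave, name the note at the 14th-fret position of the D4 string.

Each fret is one semitone, so D4 + 14 = E.

E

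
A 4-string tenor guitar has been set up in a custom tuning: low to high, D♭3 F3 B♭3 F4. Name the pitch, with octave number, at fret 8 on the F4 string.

D♭5

Each fret is one semitone, so F4 + 8 = D♭5.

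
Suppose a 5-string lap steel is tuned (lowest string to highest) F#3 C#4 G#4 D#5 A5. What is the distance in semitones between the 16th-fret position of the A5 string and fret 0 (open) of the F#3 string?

43 semitones

A5 at fret 16 → C#7 (MIDI 97); F#3 at fret 0 → F#3 (MIDI 54).
97 − 54 = 43, so the two pitches are 43 semitones apart, with C#7 the higher.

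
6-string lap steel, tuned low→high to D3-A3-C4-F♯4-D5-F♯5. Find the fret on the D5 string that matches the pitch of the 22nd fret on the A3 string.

Fret 22 on A3 is MIDI 57 + 22 = 79 (G5). On the D5 string (open MIDI 74), that pitch is 79 − 74 = fret 5.

5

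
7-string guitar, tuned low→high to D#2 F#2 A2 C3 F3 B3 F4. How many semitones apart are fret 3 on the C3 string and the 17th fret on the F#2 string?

C3 at fret 3 → D#3 (MIDI 51); F#2 at fret 17 → B3 (MIDI 59).
51 − 59 = -8, so the two pitches are 8 semitones apart, with B3 the higher.

8 semitones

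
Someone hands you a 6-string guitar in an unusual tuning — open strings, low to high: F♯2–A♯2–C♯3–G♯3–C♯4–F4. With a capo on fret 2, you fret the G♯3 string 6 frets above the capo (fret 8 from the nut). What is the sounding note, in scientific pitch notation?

The capo raises the open G♯3 by 2 semitones to A♯3; fretting 6 more gives G♯3 + 2 + 6 = G♯3 + 8 semitones = E4.

E4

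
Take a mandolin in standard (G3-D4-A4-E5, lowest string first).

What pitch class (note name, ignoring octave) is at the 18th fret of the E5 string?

A♯

The open E5 string plus 18 semitones: E–F–F#–G–…–G#–A–A#.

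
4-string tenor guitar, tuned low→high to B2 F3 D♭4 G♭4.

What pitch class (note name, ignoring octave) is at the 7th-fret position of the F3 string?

C

The open F3 string plus 7 semitones: F–Gb–G–Ab–A–Bb–B–C.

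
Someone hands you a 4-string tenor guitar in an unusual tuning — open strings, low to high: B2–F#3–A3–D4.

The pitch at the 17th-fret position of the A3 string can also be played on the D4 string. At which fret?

A3 at fret 17 is A3 + 17 semitones = D5.
The open D4 string is 5 semitones above the open A3, so the same pitch on the D4 string lies at fret 17 − 5 = 12.

12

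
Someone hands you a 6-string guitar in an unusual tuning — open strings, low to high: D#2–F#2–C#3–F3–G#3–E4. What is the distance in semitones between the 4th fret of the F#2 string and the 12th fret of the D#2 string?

5 semitones

F#2 at fret 4 → A#2 (MIDI 46); D#2 at fret 12 → D#3 (MIDI 51).
46 − 51 = -5, so the two pitches are 5 semitones apart, with D#3 the higher.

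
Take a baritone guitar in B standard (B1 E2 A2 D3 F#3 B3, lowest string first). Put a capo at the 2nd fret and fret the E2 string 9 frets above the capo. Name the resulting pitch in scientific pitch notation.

The capo raises the open E2 by 2 semitones to F#2; fretting 9 more gives E2 + 2 + 9 = E2 + 11 semitones = D#3.

D#3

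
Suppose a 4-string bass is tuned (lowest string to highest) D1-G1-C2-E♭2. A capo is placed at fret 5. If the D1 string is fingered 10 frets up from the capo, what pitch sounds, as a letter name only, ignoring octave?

The capo raises the open D1 by 5 semitones to G1; fretting 10 more gives D1 + 5 + 10 = D1 + 15 semitones, landing on F.

F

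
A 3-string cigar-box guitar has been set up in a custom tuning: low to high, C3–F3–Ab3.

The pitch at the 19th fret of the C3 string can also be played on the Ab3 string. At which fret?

11

C3 at fret 19 is C3 + 19 semitones = G4.
The open Ab3 string is 8 semitones above the open C3, so the same pitch on the Ab3 string lies at fret 19 − 8 = 11.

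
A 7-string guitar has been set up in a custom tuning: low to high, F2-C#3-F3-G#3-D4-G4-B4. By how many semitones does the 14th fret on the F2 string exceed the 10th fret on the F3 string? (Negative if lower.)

-8 semitones

F2 at fret 14 → G3 (MIDI 55); F3 at fret 10 → D#4 (MIDI 63).
55 − 63 = -8, so the two pitches are 8 semitones apart.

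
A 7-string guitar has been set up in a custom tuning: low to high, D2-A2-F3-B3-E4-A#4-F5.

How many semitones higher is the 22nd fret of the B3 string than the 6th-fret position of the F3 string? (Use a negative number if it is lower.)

22 semitones

B3 at fret 22 → A5 (MIDI 81); F3 at fret 6 → B3 (MIDI 59).
81 − 59 = 22, so the two pitches are 22 semitones apart.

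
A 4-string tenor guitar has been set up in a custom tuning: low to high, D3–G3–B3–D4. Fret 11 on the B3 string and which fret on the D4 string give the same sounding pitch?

8

B3 at fret 11 is B3 + 11 semitones = Bb4.
The open D4 string is 3 semitones above the open B3, so the same pitch on the D4 string lies at fret 11 − 3 = 8.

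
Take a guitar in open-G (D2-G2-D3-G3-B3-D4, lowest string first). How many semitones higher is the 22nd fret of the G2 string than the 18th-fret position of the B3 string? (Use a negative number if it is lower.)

G2 at fret 22 → F4 (MIDI 65); B3 at fret 18 → F5 (MIDI 77).
65 − 77 = -12, so the two pitches are 12 semitones apart.

-12 semitones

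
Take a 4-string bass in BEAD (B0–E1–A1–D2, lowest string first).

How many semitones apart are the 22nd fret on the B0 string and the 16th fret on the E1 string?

B0 at fret 22 → A2 (MIDI 45); E1 at fret 16 → G#2 (MIDI 44).
45 − 44 = 1, so the two pitches are 1 semitone apart, with A2 the higher.

1 semitone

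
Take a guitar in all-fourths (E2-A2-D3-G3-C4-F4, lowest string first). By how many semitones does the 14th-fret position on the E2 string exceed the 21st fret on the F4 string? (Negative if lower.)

-32 semitones

E2 at fret 14 → F#3 (MIDI 54); F4 at fret 21 → D6 (MIDI 86).
54 − 86 = -32, so the two pitches are 32 semitones apart.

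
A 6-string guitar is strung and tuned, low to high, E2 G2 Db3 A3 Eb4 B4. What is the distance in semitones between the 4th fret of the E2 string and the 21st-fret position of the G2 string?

E2 at fret 4 → Ab2 (MIDI 44); G2 at fret 21 → E4 (MIDI 64).
44 − 64 = -20, so the two pitches are 20 semitones apart, with E4 the higher.

20 semitones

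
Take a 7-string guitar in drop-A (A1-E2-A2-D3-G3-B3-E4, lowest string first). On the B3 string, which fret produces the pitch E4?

E4 is 5 semitones above the open B3 (B–C–C#–D–D#–E), so it sits at fret 5.

5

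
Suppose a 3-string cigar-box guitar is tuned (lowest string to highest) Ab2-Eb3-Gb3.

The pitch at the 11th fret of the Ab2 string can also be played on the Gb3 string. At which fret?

Fret 11 on Ab2 is MIDI 44 + 11 = 55 (G3). On the Gb3 string (open MIDI 54), that pitch is 55 − 54 = fret 1.

1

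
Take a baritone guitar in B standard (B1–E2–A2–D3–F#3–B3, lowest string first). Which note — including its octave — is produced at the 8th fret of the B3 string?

G4

The open B3 string plus 8 semitones: B–C–C#–D–D#–E–F–F#–G.
The walk passes from B into C once, so the octave number goes from 3 to 4.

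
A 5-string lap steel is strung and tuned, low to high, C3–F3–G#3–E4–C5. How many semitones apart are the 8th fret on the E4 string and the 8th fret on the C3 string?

E4 at fret 8 → C5 (MIDI 72); C3 at fret 8 → G#3 (MIDI 56).
72 − 56 = 16, so the two pitches are 16 semitones apart, with C5 the higher.

16 semitones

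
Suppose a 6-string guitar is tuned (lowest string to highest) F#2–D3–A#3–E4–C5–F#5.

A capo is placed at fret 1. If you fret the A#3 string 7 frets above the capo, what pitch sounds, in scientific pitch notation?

F#4

The capo raises the open A#3 by 1 semitone to B3; fretting 7 more gives A#3 + 1 + 7 = A#3 + 8 semitones = F#4.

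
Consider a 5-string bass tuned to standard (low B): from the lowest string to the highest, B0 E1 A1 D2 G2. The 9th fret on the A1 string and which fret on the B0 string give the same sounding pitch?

19

A1 at fret 9 is A1 + 9 semitones = F#2.
The open B0 string is 10 semitones below the open A1, so the same pitch on the B0 string lies at fret 9 + 10 = 19.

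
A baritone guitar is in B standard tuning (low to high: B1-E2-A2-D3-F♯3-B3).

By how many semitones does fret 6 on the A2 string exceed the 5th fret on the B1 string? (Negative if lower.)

11 semitones

A2 at fret 6 → D♯3 (MIDI 51); B1 at fret 5 → E2 (MIDI 40).
51 − 40 = 11, so the two pitches are 11 semitones apart.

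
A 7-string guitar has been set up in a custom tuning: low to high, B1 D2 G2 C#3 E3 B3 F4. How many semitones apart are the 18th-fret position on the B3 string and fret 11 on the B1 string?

31 semitones

B3 at fret 18 → F5 (MIDI 77); B1 at fret 11 → A#2 (MIDI 46).
77 − 46 = 31, so the two pitches are 31 semitones apart, with F5 the higher.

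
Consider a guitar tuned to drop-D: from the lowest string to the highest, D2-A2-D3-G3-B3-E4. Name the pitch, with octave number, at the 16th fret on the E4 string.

Each fret is one semitone, so E4 + 16 = G♯5.

G♯5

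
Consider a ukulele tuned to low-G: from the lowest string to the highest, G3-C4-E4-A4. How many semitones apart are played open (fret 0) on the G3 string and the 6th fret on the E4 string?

15 semitones

G3 at fret 0 → G3 (MIDI 55); E4 at fret 6 → A#4 (MIDI 70).
55 − 70 = -15, so the two pitches are 15 semitones apart, with A#4 the higher.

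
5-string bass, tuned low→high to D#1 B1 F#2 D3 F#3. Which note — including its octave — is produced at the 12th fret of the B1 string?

The open B1 string plus 12 semitones: B–C–C#–D–…–A–A#–B.
The walk passes from B into C once, so the octave number goes from 1 to 2.

B2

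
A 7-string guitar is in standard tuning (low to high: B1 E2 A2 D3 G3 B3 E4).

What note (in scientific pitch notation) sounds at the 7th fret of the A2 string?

A2 is MIDI 45. Adding 7 gives 52, which is E3.

E3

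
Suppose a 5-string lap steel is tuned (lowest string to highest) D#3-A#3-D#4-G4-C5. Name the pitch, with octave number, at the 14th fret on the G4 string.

A5

G4 is MIDI 67. Adding 14 gives 81, which is A5.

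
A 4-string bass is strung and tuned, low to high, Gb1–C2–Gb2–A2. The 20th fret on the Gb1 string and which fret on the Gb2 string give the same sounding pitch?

Gb1 at fret 20 is Gb1 + 20 semitones = D3.
The open Gb2 string is 12 semitones above the open Gb1, so the same pitch on the Gb2 string lies at fret 20 − 12 = 8.

8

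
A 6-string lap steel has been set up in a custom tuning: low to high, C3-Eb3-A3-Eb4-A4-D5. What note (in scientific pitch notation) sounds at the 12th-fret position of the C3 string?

C3 is MIDI 48. Adding 12 gives 60, which is C4.

C4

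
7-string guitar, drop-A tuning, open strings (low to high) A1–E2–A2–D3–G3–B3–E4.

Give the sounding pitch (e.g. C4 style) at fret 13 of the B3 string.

The open B3 string plus 13 semitones: B–C–C#–D–…–A#–B–C.
The walk passes from B into C 2 times, so the octave number goes from 3 to 5.

C5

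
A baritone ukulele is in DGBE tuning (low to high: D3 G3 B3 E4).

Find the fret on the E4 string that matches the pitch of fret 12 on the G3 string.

Fret 12 on G3 is MIDI 55 + 12 = 67 (G4). On the E4 string (open MIDI 64), that pitch is 67 − 64 = fret 3.

3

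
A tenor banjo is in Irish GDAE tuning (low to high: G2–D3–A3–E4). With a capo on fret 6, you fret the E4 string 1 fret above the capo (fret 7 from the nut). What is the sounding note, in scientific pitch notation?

B4

The capo raises the open E4 by 6 semitones to A#4; fretting 1 more gives E4 + 6 + 1 = E4 + 7 semitones = B4.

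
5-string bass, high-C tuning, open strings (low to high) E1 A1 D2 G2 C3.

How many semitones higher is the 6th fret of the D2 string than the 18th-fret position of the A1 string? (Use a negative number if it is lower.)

D2 at fret 6 → G#2 (MIDI 44); A1 at fret 18 → D#3 (MIDI 51).
44 − 51 = -7, so the two pitches are 7 semitones apart.

-7 semitones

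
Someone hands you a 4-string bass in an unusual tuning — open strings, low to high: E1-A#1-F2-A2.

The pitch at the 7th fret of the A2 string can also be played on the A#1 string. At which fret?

Fret 7 on A2 is MIDI 45 + 7 = 52 (E3). On the A#1 string (open MIDI 34), that pitch is 52 − 34 = fret 18.

18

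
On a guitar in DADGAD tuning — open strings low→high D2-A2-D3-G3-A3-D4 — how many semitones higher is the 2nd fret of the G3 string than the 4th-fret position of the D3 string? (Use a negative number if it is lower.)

G3 at fret 2 → A3 (MIDI 57); D3 at fret 4 → F♯3 (MIDI 54).
57 − 54 = 3, so the two pitches are 3 semitones apart.

3 semitones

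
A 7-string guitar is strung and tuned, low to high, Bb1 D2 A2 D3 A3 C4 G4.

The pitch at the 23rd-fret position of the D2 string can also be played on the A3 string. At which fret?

D2 at fret 23 is D2 + 23 semitones = Db4.
The open A3 string is 19 semitones above the open D2, so the same pitch on the A3 string lies at fret 23 − 19 = 4.

4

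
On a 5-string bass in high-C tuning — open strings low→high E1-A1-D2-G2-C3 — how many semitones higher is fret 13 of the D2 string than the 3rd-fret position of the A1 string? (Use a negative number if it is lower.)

15 semitones

D2 at fret 13 → D#3 (MIDI 51); A1 at fret 3 → C2 (MIDI 36).
51 − 36 = 15, so the two pitches are 15 semitones apart.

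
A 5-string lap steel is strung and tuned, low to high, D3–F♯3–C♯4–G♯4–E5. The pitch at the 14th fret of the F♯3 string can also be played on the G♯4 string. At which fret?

0

Fret 14 on F♯3 is MIDI 54 + 14 = 68 (G♯4). On the G♯4 string (open MIDI 68), that pitch is 68 − 68 = fret 0.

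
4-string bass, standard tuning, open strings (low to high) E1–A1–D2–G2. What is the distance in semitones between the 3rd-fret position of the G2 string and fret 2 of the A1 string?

11 semitones

G2 at fret 3 → A#2 (MIDI 46); A1 at fret 2 → B1 (MIDI 35).
46 − 35 = 11, so the two pitches are 11 semitones apart, with A#2 the higher.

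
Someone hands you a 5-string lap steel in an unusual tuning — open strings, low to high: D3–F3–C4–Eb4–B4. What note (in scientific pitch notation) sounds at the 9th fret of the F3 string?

D4

F3 is MIDI 53. Adding 9 gives 62, which is D4.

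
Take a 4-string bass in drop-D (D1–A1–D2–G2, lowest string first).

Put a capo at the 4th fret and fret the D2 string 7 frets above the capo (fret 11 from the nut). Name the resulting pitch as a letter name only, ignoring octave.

The capo raises the open D2 by 4 semitones to F♯2; fretting 7 more gives D2 + 4 + 7 = D2 + 11 semitones, landing on C♯.

C♯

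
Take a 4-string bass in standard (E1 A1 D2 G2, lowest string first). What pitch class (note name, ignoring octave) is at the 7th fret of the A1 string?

Each fret is one semitone, so A1 + 7 = E.

E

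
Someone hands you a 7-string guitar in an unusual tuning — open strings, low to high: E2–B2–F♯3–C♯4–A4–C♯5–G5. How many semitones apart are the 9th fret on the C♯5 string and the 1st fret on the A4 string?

C♯5 at fret 9 → A♯5 (MIDI 82); A4 at fret 1 → A♯4 (MIDI 70).
82 − 70 = 12, so the two pitches are 12 semitones apart, with A♯5 the higher.

12 semitones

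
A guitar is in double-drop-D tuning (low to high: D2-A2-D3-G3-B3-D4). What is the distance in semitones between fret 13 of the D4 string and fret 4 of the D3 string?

D4 at fret 13 → D#5 (MIDI 75); D3 at fret 4 → F#3 (MIDI 54).
75 − 54 = 21, so the two pitches are 21 semitones apart, with D#5 the higher.

21 semitones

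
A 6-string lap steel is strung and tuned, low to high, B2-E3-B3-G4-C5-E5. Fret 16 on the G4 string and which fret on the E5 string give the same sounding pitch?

G4 at fret 16 is G4 + 16 semitones = B5.
The open E5 string is 9 semitones above the open G4, so the same pitch on the E5 string lies at fret 16 − 9 = 7.

7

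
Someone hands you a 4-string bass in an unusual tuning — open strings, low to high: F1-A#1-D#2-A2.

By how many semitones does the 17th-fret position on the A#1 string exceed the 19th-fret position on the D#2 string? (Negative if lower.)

-7 semitones

A#1 at fret 17 → D#3 (MIDI 51); D#2 at fret 19 → A#3 (MIDI 58).
51 − 58 = -7, so the two pitches are 7 semitones apart.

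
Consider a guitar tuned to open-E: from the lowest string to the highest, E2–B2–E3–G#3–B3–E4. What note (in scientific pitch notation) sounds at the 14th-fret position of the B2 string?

C#4

The open B2 string plus 14 semitones: B–C–C#–D–…–B–C–C#.
The walk passes from B into C 2 times, so the octave number goes from 2 to 4.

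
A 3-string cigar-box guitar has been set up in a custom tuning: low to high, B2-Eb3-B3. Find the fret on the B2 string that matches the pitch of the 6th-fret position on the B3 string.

B3 at fret 6 is B3 + 6 semitones = F4.
The open B2 string is 12 semitones below the open B3, so the same pitch on the B2 string lies at fret 6 + 12 = 18.

18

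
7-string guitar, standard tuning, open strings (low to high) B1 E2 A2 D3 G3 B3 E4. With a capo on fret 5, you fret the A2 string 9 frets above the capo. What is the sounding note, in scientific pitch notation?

B3

The capo raises the open A2 by 5 semitones to D3; fretting 9 more gives A2 + 5 + 9 = A2 + 14 semitones = B3.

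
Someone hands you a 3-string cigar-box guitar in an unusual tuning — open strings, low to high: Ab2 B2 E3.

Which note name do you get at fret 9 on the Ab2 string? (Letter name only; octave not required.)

F

Ab2 is MIDI 44. Adding 9 gives 53; 53 mod 12 = 5, i.e. F.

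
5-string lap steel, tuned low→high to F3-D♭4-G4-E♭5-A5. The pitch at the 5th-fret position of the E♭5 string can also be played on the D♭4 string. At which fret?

E♭5 at fret 5 is E♭5 + 5 semitones = A♭5.
The open D♭4 string is 14 semitones below the open E♭5, so the same pitch on the D♭4 string lies at fret 5 + 14 = 19.

19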